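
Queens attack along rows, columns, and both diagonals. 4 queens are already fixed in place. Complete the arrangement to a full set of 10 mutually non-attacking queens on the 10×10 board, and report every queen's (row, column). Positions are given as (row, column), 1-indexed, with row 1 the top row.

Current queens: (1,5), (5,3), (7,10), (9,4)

Row 2: attacked by (1,5)→{4,5,6}; (5,3)→{3,6}; (7,10)→{5,10}; (9,4)→{4}. Safe: 1, 2, 7, 8, 9. Place at column 2.
Row 3: attacked by (1,5)→{3,5,7}; (2,2)→{1,2,3}; (5,3)→{1,3,5}; (7,10)→{6,10}; (9,4)→{4,10}. Safe: 8, 9. Place at column 9.
Row 4: attacked by (1,5)→{2,5,8}; (2,2)→{2,4}; (3,9)→{8,9,10}; (5,3)→{2,3,4}; (7,10)→{7,10}; (9,4)→{4,9}. Safe: 1, 6. Place at column 1.
Row 6: attacked by (1,5)→{5,10}; (2,2)→{2,6}; (3,9)→{6,9}; (4,1)→{1,3}; (5,3)→{2,3,4}; (7,10)→{9,10}; (9,4)→{1,4,7}. Safe: 8. Place at column 8.
Row 8: attacked by (1,5)→{5}; (2,2)→{2,8}; (3,9)→{4,9}; (4,1)→{1,5}; (5,3)→{3,6}; (6,8)→{6,8,10}; (7,10)→{9,10}; (9,4)→{3,4,5}. Safe: 7. Place at column 7.
Row 10: attacked by (1,5)→{5}; (2,2)→{2,10}; (3,9)→{2,9}; (4,1)→{1,7}; (5,3)→{3,8}; (6,8)→{4,8}; (7,10)→{7,10}; (8,7)→{5,7,9}; (9,4)→{3,4,5}. Safe: 6. Place at column 6.
Columns [5, 2, 9, 1, 3, 8, 10, 7, 4, 6], r−c [-4, 0, -6, 3, 2, -2, -3, 1, 5, 4], r+c [6, 4, 12, 5, 8, 14, 17, 15, 13, 16] are all distinct, so no two queens attack.

(1,5) (2,2) (3,9) (4,1) (5,3) (6,8) (7,10) (8,7) (9,4) (10,6)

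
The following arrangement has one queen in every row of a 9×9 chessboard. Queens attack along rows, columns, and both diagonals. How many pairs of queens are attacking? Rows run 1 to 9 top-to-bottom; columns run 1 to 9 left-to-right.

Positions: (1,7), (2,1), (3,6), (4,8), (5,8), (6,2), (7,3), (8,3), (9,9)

5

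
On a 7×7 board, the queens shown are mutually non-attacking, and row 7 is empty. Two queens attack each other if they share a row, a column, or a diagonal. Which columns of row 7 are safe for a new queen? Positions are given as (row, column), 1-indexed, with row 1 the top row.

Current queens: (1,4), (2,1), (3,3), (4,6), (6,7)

columns 2, 5

(1,4) attacks row 7 at column 4.
(2,1) attacks row 7 at column 1 and diagonals 6.
(3,3) attacks row 7 at column 3 and diagonals 7.
(4,6) attacks row 7 at column 6 and diagonals 3.
(6,7) attacks row 7 at column 7 and diagonals 6.
Attacked columns: {1, 3, 4, 6, 7}. Safe: {2, 5}.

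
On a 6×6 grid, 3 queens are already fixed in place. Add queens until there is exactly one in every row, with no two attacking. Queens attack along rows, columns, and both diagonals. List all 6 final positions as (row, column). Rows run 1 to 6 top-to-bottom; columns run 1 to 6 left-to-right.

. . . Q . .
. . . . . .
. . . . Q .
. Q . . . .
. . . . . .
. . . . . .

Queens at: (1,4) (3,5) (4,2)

(1,4) (2,1) (3,5) (4,2) (5,6) (6,3)

Row 2: attacked by (1,4)→{3,4,5}; (3,5)→{4,5,6}; (4,2)→{2,4}. Safe: 1. Place at column 1.
Row 5: attacked by (1,4)→{4}; (2,1)→{1,4}; (3,5)→{3,5}; (4,2)→{1,2,3}. Safe: 6. Place at column 6.
Row 6: attacked by (1,4)→{4}; (2,1)→{1,5}; (3,5)→{2,5}; (4,2)→{2,4}; (5,6)→{5,6}. Safe: 3. Place at column 3.
Columns [4, 1, 5, 2, 6, 3], r−c [-3, 1, -2, 2, -1, 3], r+c [5, 3, 8, 6, 11, 9] are all distinct, so no two queens attack.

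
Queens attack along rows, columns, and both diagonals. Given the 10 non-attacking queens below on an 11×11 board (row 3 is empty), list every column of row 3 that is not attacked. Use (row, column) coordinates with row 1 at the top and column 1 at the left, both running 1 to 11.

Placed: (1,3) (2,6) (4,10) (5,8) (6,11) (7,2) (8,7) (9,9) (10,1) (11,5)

columns 4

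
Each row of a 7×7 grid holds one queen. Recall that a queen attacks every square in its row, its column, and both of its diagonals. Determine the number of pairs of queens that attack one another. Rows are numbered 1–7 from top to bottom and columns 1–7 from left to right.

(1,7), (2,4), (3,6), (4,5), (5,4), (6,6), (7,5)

7

Same column: (2,4)–(5,4) (column 4); (3,6)–(6,6) (column 6); (4,5)–(7,5) (column 5).
Same diagonal: (3,6)–(4,5) (|3−4| = |6−5| = 1); (3,6)–(5,4) (|3−5| = |6−4| = 2); (4,5)–(5,4) (|4−5| = |5−4| = 1); (6,6)–(7,5) (|6−7| = |6−5| = 1).
Total attacking pairs: 7.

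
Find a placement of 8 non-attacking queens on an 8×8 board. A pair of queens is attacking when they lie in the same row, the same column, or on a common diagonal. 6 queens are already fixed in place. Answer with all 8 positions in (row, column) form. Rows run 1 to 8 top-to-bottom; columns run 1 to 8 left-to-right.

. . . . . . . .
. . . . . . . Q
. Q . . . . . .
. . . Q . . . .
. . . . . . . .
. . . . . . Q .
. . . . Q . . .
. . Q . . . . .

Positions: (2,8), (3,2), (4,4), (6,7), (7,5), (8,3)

(1,6) (2,8) (3,2) (4,4) (5,1) (6,7) (7,5) (8,3)

Row 1: attacked by (2,8)→{7,8}; (3,2)→{2,4}; (4,4)→{1,4,7}; (6,7)→{2,7}; (7,5)→{5}; (8,3)→{3}. Safe: 6. Place at column 6.
Row 5: attacked by (1,6)→{2,6}; (2,8)→{5,8}; (3,2)→{2,4}; (4,4)→{3,4,5}; (6,7)→{6,7,8}; (7,5)→{3,5,7}; (8,3)→{3,6}. Safe: 1. Place at column 1.
Columns [6, 8, 2, 4, 1, 7, 5, 3], r−c [-5, -6, 1, 0, 4, -1, 2, 5], r+c [7, 10, 5, 8, 6, 13, 12, 11] are all distinct, so no two queens attack.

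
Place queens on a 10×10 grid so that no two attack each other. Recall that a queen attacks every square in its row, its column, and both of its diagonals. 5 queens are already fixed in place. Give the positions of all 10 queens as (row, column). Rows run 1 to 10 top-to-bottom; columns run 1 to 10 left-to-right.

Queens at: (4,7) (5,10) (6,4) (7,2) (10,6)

Row 1: attacked by (4,7)→{4,7,10}; (5,10)→{6,10}; (6,4)→{4,9}; (7,2)→{2,8}; (10,6)→{6}. Safe: 1, 3, 5. Place at column 1.
Row 2: attacked by (1,1)→{1,2}; (4,7)→{5,7,9}; (5,10)→{7,10}; (6,4)→{4,8}; (7,2)→{2,7}; (10,6)→{6}. Safe: 3. Place at column 3.
Row 3: attacked by (1,1)→{1,3}; (2,3)→{2,3,4}; (4,7)→{6,7,8}; (5,10)→{8,10}; (6,4)→{1,4,7}; (7,2)→{2,6}; (10,6)→{6}. Safe: 5, 9. Place at column 9.
Row 8: attacked by (1,1)→{1,8}; (2,3)→{3,9}; (3,9)→{4,9}; (4,7)→{3,7}; (5,10)→{7,10}; (6,4)→{2,4,6}; (7,2)→{1,2,3}; (10,6)→{4,6,8}. Safe: 5. Place at column 5.
Row 9: attacked by (1,1)→{1,9}; (2,3)→{3,10}; (3,9)→{3,9}; (4,7)→{2,7}; (5,10)→{6,10}; (6,4)→{1,4,7}; (7,2)→{2,4}; (8,5)→{4,5,6}; (10,6)→{5,6,7}. Safe: 8. Place at column 8.
Columns [1, 3, 9, 7, 10, 4, 2, 5, 8, 6], r−c [0, -1, -6, -3, -5, 2, 5, 3, 1, 4], r+c [2, 5, 12, 11, 15, 10, 9, 13, 17, 16] are all distinct, so no two queens attack.

(1,1) (2,3) (3,9) (4,7) (5,10) (6,4) (7,2) (8,5) (9,8) (10,6)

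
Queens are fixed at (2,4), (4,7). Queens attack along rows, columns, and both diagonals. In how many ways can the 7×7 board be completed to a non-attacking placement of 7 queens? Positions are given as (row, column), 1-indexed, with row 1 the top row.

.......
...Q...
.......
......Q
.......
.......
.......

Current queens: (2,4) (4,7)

Branch on row 1: col 1 → 0; col 2 → 1; col 6 → 1.
Sum: 0 + 1 + 1 = 2.

2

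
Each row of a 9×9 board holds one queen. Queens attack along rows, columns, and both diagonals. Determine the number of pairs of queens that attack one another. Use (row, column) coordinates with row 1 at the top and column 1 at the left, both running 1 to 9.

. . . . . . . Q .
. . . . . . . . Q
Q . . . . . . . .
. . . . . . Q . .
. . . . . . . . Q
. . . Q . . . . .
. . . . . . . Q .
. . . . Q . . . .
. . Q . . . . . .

Same column: (1,8)–(7,8) (column 8); (2,9)–(5,9) (column 9).
Same diagonal: (1,8)–(2,9) (|1−2| = |8−9| = 1); (2,9)–(4,7) (|2−4| = |9−7| = 2); (3,1)–(6,4) (|3−6| = |1−4| = 3).
Total attacking pairs: 5.

5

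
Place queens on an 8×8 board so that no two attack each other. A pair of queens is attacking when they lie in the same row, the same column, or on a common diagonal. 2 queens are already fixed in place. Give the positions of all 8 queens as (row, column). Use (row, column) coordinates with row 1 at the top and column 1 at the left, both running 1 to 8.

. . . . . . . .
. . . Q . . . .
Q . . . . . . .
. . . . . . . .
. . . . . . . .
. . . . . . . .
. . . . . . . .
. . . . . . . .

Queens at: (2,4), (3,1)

(1,8) (2,4) (3,1) (4,3) (5,6) (6,2) (7,7) (8,5)

Row 1: attacked by (2,4)→{3,4,5}; (3,1)→{1,3}. Safe: 2, 6, 7, 8. Place at column 8.
Row 4: attacked by (1,8)→{5,8}; (2,4)→{2,4,6}; (3,1)→{1,2}. Safe: 3, 7. Place at column 3.
Row 5: attacked by (1,8)→{4,8}; (2,4)→{1,4,7}; (3,1)→{1,3}; (4,3)→{2,3,4}. Safe: 5, 6. Place at column 6.
Row 6: attacked by (1,8)→{3,8}; (2,4)→{4,8}; (3,1)→{1,4}; (4,3)→{1,3,5}; (5,6)→{5,6,7}. Safe: 2. Place at column 2.
Row 7: attacked by (1,8)→{2,8}; (2,4)→{4}; (3,1)→{1,5}; (4,3)→{3,6}; (5,6)→{4,6,8}; (6,2)→{1,2,3}. Safe: 7. Place at column 7.
Row 8: attacked by (1,8)→{1,8}; (2,4)→{4}; (3,1)→{1,6}; (4,3)→{3,7}; (5,6)→{3,6}; (6,2)→{2,4}; (7,7)→{6,7,8}. Safe: 5. Place at column 5.
Columns [8, 4, 1, 3, 6, 2, 7, 5], r−c [-7, -2, 2, 1, -1, 4, 0, 3], r+c [9, 6, 4, 7, 11, 8, 14, 13] are all distinct, so no two queens attack.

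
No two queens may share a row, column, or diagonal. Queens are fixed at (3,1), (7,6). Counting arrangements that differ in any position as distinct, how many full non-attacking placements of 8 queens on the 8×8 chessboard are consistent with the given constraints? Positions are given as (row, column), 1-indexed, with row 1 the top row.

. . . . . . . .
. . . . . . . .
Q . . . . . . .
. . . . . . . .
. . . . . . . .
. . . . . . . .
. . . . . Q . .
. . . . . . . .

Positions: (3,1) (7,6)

Branch on row 1: col 2 → 0; col 4 → 2; col 5 → 2; col 7 → 0; col 8 → 0.
Sum: 0 + 2 + 2 + 0 + 0 = 4.

4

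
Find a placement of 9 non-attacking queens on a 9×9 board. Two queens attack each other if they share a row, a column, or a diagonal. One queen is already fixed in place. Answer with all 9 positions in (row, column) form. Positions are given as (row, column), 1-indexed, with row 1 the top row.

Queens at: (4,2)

Row 1: attacked by (4,2)→{2,5}. Safe: 1, 3, 4, 6, 7, 8, 9. Place at column 4.
Row 2: attacked by (1,4)→{3,4,5}; (4,2)→{2,4}. Safe: 1, 6, 7, 8, 9. Place at column 7.
Row 3: attacked by (1,4)→{2,4,6}; (2,7)→{6,7,8}; (4,2)→{1,2,3}. Safe: 5, 9. Place at column 5.
Row 5: attacked by (1,4)→{4,8}; (2,7)→{4,7}; (3,5)→{3,5,7}; (4,2)→{1,2,3}. Safe: 6, 9. Place at column 9.
Row 6: attacked by (1,4)→{4,9}; (2,7)→{3,7}; (3,5)→{2,5,8}; (4,2)→{2,4}; (5,9)→{8,9}. Safe: 1, 6. Place at column 6.
Row 7: attacked by (1,4)→{4}; (2,7)→{2,7}; (3,5)→{1,5,9}; (4,2)→{2,5}; (5,9)→{7,9}; (6,6)→{5,6,7}. Safe: 3, 8. Place at column 8.
Row 8: attacked by (1,4)→{4}; (2,7)→{1,7}; (3,5)→{5}; (4,2)→{2,6}; (5,9)→{6,9}; (6,6)→{4,6,8}; (7,8)→{7,8,9}. Safe: 3. Place at column 3.
Row 9: attacked by (1,4)→{4}; (2,7)→{7}; (3,5)→{5}; (4,2)→{2,7}; (5,9)→{5,9}; (6,6)→{3,6,9}; (7,8)→{6,8}; (8,3)→{2,3,4}. Safe: 1. Place at column 1.
Columns [4, 7, 5, 2, 9, 6, 8, 3, 1], r−c [-3, -5, -2, 2, -4, 0, -1, 5, 8], r+c [5, 9, 8, 6, 14, 12, 15, 11, 10] are all distinct, so no two queens attack.

(1,4) (2,7) (3,5) (4,2) (5,9) (6,6) (7,8) (8,3) (9,1)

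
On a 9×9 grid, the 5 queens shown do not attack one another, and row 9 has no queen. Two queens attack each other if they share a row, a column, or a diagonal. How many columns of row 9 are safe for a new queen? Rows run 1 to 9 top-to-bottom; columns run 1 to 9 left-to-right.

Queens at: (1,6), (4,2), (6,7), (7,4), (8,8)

(1,6) attacks row 9 at column 6.
(4,2) attacks row 9 at column 2 and diagonals 7.
(6,7) attacks row 9 at column 7 and diagonals 4.
(7,4) attacks row 9 at column 4 and diagonals 2, 6.
(8,8) attacks row 9 at column 8 and diagonals 7, 9.
Attacked columns: {2, 4, 6, 7, 8, 9}. Safe: {1, 3, 5}.

3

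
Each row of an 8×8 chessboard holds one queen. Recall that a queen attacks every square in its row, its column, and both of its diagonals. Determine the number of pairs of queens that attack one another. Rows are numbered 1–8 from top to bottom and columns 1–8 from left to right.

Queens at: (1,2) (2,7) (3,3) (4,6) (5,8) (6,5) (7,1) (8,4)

0

All columns are distinct and no two queens satisfy |Δrow| = |Δcol|, so no pair attacks.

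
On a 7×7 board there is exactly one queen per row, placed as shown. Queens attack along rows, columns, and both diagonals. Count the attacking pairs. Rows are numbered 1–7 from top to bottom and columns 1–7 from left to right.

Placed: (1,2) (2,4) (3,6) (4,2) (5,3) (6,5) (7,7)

3

Same column: (1,2)–(4,2) (column 2).
Same diagonal: (2,4)–(4,2) (|2−4| = |4−2| = 2); (4,2)–(5,3) (|4−5| = |2−3| = 1).
Total attacking pairs: 3.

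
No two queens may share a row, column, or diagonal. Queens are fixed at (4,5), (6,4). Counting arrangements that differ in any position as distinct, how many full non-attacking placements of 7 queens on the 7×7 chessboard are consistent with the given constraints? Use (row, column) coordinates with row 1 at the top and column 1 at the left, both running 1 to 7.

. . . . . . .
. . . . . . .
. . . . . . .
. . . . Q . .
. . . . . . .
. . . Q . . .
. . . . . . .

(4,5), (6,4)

Branch on row 1: col 1 → 0; col 3 → 1; col 6 → 0; col 7 → 0.
Sum: 0 + 1 + 0 + 0 = 1.

1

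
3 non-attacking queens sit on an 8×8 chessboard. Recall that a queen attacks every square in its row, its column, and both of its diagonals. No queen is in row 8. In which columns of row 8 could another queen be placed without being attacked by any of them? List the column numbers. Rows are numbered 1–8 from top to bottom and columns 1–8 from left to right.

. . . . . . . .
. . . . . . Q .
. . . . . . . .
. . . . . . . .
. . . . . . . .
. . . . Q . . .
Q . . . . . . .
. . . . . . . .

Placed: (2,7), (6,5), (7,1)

columns 4, 6, 8

(2,7) attacks row 8 at column 7 and diagonals 1.
(6,5) attacks row 8 at column 5 and diagonals 3, 7.
(7,1) attacks row 8 at column 1 and diagonals 2.
Attacked columns: {1, 2, 3, 5, 7}. Safe: {4, 6, 8}.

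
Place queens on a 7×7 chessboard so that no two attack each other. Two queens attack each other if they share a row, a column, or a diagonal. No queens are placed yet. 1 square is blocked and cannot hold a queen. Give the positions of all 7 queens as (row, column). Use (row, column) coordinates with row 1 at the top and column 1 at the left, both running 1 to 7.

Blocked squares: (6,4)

Row 1: Safe: 1, 2, 3, 4, 5, 6, 7. Place at column 1.
Row 2: attacked by (1,1)→{1,2}. Safe: 3, 4, 5, 6, 7. Place at column 6.
Row 3: attacked by (1,1)→{1,3}; (2,6)→{5,6,7}. Safe: 2, 4. Place at column 4.
Row 4: attacked by (1,1)→{1,4}; (2,6)→{4,6}; (3,4)→{3,4,5}. Safe: 2, 7. Place at column 2.
Row 5: attacked by (1,1)→{1,5}; (2,6)→{3,6}; (3,4)→{2,4,6}; (4,2)→{1,2,3}. Safe: 7. Place at column 7.
Row 6: attacked by (1,1)→{1,6}; (2,6)→{2,6}; (3,4)→{1,4,7}; (4,2)→{2,4}; (5,7)→{6,7}. Blocked: 4. Safe: 3, 5. Place at column 5.
Row 7: attacked by (1,1)→{1,7}; (2,6)→{1,6}; (3,4)→{4}; (4,2)→{2,5}; (5,7)→{5,7}; (6,5)→{4,5,6}. Safe: 3. Place at column 3.
Columns [1, 6, 4, 2, 7, 5, 3], r−c [0, -4, -1, 2, -2, 1, 4], r+c [2, 8, 7, 6, 12, 11, 10] are all distinct, so no two queens attack.

(1,1) (2,6) (3,4) (4,2) (5,7) (6,5) (7,3)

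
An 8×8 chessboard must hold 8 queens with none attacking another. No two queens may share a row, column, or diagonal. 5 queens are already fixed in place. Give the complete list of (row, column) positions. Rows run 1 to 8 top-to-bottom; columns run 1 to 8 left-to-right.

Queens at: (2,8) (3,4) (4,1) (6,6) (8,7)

(1,5) (2,8) (3,4) (4,1) (5,3) (6,6) (7,2) (8,7)

Row 1: attacked by (2,8)→{7,8}; (3,4)→{2,4,6}; (4,1)→{1,4}; (6,6)→{1,6}; (8,7)→{7}. Safe: 3, 5. Place at column 5.
Row 5: attacked by (1,5)→{1,5}; (2,8)→{5,8}; (3,4)→{2,4,6}; (4,1)→{1,2}; (6,6)→{5,6,7}; (8,7)→{4,7}. Safe: 3. Place at column 3.
Row 7: attacked by (1,5)→{5}; (2,8)→{3,8}; (3,4)→{4,8}; (4,1)→{1,4}; (5,3)→{1,3,5}; (6,6)→{5,6,7}; (8,7)→{6,7,8}. Safe: 2. Place at column 2.
Columns [5, 8, 4, 1, 3, 6, 2, 7], r−c [-4, -6, -1, 3, 2, 0, 5, 1], r+c [6, 10, 7, 5, 8, 12, 9, 15] are all distinct, so no two queens attack.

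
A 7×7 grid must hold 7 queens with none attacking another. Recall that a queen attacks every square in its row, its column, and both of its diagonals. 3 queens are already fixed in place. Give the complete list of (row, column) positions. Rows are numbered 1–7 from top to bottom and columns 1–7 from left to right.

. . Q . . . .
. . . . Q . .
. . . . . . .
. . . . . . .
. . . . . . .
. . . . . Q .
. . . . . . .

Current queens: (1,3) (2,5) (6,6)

(1,3) (2,5) (3,7) (4,2) (5,4) (6,6) (7,1)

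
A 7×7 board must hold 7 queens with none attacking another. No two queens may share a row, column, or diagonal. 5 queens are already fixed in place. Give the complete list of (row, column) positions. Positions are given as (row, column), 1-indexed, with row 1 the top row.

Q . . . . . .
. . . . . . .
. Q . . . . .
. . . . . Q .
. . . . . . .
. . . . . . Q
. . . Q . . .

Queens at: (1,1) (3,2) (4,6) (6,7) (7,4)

(1,1) (2,5) (3,2) (4,6) (5,3) (6,7) (7,4)

Row 2: attacked by (1,1)→{1,2}; (3,2)→{1,2,3}; (4,6)→{4,6}; (6,7)→{3,7}; (7,4)→{4}. Safe: 5. Place at column 5.
Row 5: attacked by (1,1)→{1,5}; (2,5)→{2,5}; (3,2)→{2,4}; (4,6)→{5,6,7}; (6,7)→{6,7}; (7,4)→{2,4,6}. Safe: 3. Place at column 3.
Columns [1, 5, 2, 6, 3, 7, 4], r−c [0, -3, 1, -2, 2, -1, 3], r+c [2, 7, 5, 10, 8, 13, 11] are all distinct, so no two queens attack.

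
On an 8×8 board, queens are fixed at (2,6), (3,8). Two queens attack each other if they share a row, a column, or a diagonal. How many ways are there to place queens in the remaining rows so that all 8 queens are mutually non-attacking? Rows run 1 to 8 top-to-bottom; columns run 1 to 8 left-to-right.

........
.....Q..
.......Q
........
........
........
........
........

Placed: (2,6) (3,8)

Branch on row 1: col 1 → 1; col 2 → 1; col 3 → 3; col 4 → 2.
Sum: 1 + 1 + 3 + 2 = 7.

7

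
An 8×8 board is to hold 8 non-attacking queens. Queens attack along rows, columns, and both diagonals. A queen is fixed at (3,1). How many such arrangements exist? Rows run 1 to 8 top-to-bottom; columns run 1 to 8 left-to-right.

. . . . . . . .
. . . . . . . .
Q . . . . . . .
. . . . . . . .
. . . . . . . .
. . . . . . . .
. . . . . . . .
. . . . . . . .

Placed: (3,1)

Branch on row 1: col 2 → 1; col 4 → 4; col 5 → 4; col 6 → 4; col 7 → 1; col 8 → 2.
Sum: 1 + 4 + 4 + 4 + 1 + 2 = 16.

16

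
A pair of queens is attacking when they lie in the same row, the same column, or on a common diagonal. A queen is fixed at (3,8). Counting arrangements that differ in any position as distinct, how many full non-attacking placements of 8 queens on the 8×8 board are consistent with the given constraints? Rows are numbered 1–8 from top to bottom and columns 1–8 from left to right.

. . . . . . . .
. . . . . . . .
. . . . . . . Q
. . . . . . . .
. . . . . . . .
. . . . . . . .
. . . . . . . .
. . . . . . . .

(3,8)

Branch on row 1: col 1 → 2; col 2 → 1; col 3 → 4; col 4 → 4; col 5 → 4; col 7 → 1.
Sum: 2 + 1 + 4 + 4 + 4 + 1 = 16.

16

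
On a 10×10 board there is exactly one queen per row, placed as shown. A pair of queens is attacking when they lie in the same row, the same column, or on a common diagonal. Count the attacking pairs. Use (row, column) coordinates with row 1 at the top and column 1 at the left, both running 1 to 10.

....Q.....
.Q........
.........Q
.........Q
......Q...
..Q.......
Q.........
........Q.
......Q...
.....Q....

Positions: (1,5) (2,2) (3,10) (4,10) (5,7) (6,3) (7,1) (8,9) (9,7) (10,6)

3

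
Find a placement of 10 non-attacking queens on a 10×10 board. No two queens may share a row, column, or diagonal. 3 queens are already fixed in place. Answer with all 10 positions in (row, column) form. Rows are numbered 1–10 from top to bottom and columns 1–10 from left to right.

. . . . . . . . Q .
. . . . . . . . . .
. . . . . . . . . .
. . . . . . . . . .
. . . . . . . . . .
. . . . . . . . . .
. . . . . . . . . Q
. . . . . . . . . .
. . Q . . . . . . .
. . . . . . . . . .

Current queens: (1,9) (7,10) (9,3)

Row 2: attacked by (1,9)→{8,9,10}; (7,10)→{5,10}; (9,3)→{3,10}. Safe: 1, 2, 4, 6, 7. Place at column 1.
Row 3: attacked by (1,9)→{7,9}; (2,1)→{1,2}; (7,10)→{6,10}; (9,3)→{3,9}. Safe: 4, 5, 8. Place at column 8.
Row 4: attacked by (1,9)→{6,9}; (2,1)→{1,3}; (3,8)→{7,8,9}; (7,10)→{7,10}; (9,3)→{3,8}. Safe: 2, 4, 5. Place at column 4.
Row 5: attacked by (1,9)→{5,9}; (2,1)→{1,4}; (3,8)→{6,8,10}; (4,4)→{3,4,5}; (7,10)→{8,10}; (9,3)→{3,7}. Safe: 2. Place at column 2.
Row 6: attacked by (1,9)→{4,9}; (2,1)→{1,5}; (3,8)→{5,8}; (4,4)→{2,4,6}; (5,2)→{1,2,3}; (7,10)→{9,10}; (9,3)→{3,6}. Safe: 7. Place at column 7.
Row 8: attacked by (1,9)→{2,9}; (2,1)→{1,7}; (3,8)→{3,8}; (4,4)→{4,8}; (5,2)→{2,5}; (6,7)→{5,7,9}; (7,10)→{9,10}; (9,3)→{2,3,4}. Safe: 6. Place at column 6.
Row 10: attacked by (1,9)→{9}; (2,1)→{1,9}; (3,8)→{1,8}; (4,4)→{4,10}; (5,2)→{2,7}; (6,7)→{3,7}; (7,10)→{7,10}; (8,6)→{4,6,8}; (9,3)→{2,3,4}. Safe: 5. Place at column 5.
Columns [9, 1, 8, 4, 2, 7, 10, 6, 3, 5], r−c [-8, 1, -5, 0, 3, -1, -3, 2, 6, 5], r+c [10, 3, 11, 8, 7, 13, 17, 14, 12, 15] are all distinct, so no two queens attack.

(1,9) (2,1) (3,8) (4,4) (5,2) (6,7) (7,10) (8,6) (9,3) (10,5)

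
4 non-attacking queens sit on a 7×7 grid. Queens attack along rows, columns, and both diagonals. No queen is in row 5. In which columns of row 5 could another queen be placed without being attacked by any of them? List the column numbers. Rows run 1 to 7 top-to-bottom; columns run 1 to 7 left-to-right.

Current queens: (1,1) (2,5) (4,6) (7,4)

columns 3

(1,1) attacks row 5 at column 1 and diagonals 5.
(2,5) attacks row 5 at column 5 and diagonals 2.
(4,6) attacks row 5 at column 6 and diagonals 5, 7.
(7,4) attacks row 5 at column 4 and diagonals 2, 6.
Attacked columns: {1, 2, 4, 5, 6, 7}. Safe: {3}.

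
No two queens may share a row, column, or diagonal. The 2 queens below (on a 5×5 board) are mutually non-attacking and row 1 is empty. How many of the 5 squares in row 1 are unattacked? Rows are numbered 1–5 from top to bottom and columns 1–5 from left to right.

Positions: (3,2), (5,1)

1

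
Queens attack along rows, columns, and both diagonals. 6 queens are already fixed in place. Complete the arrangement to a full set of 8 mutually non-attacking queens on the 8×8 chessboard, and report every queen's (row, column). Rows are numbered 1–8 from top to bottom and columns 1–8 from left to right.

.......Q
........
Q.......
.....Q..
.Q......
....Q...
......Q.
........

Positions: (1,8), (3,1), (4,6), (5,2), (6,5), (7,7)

(1,8) (2,3) (3,1) (4,6) (5,2) (6,5) (7,7) (8,4)

Row 2: attacked by (1,8)→{7,8}; (3,1)→{1,2}; (4,6)→{4,6,8}; (5,2)→{2,5}; (6,5)→{1,5}; (7,7)→{2,7}. Safe: 3. Place at column 3.
Row 8: attacked by (1,8)→{1,8}; (2,3)→{3}; (3,1)→{1,6}; (4,6)→{2,6}; (5,2)→{2,5}; (6,5)→{3,5,7}; (7,7)→{6,7,8}. Safe: 4. Place at column 4.
Columns [8, 3, 1, 6, 2, 5, 7, 4], r−c [-7, -1, 2, -2, 3, 1, 0, 4], r+c [9, 5, 4, 10, 7, 11, 14, 12] are all distinct, so no two queens attack.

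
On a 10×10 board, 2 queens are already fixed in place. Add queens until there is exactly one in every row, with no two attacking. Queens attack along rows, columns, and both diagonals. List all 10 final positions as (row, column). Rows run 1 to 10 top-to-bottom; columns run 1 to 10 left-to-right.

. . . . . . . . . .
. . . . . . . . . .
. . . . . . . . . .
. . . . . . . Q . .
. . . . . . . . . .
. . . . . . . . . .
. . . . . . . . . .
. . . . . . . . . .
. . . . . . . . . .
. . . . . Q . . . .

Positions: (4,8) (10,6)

(1,9) (2,4) (3,2) (4,8) (5,3) (6,1) (7,7) (8,5) (9,10) (10,6)

Row 1: attacked by (4,8)→{5,8}; (10,6)→{6}. Safe: 1, 2, 3, 4, 7, 9, 10. Place at column 9.
Row 2: attacked by (1,9)→{8,9,10}; (4,8)→{6,8,10}; (10,6)→{6}. Safe: 1, 2, 3, 4, 5, 7. Place at column 4.
Row 3: attacked by (1,9)→{7,9}; (2,4)→{3,4,5}; (4,8)→{7,8,9}; (10,6)→{6}. Safe: 1, 2, 10. Place at column 2.
Row 5: attacked by (1,9)→{5,9}; (2,4)→{1,4,7}; (3,2)→{2,4}; (4,8)→{7,8,9}; (10,6)→{1,6}. Safe: 3, 10. Place at column 3.
Row 6: attacked by (1,9)→{4,9}; (2,4)→{4,8}; (3,2)→{2,5}; (4,8)→{6,8,10}; (5,3)→{2,3,4}; (10,6)→{2,6,10}. Safe: 1, 7. Place at column 1.
Row 7: attacked by (1,9)→{3,9}; (2,4)→{4,9}; (3,2)→{2,6}; (4,8)→{5,8}; (5,3)→{1,3,5}; (6,1)→{1,2}; (10,6)→{3,6,9}. Safe: 7, 10. Place at column 7.
Row 8: attacked by (1,9)→{2,9}; (2,4)→{4,10}; (3,2)→{2,7}; (4,8)→{4,8}; (5,3)→{3,6}; (6,1)→{1,3}; (7,7)→{6,7,8}; (10,6)→{4,6,8}. Safe: 5. Place at column 5.
Row 9: attacked by (1,9)→{1,9}; (2,4)→{4}; (3,2)→{2,8}; (4,8)→{3,8}; (5,3)→{3,7}; (6,1)→{1,4}; (7,7)→{5,7,9}; (8,5)→{4,5,6}; (10,6)→{5,6,7}. Safe: 10. Place at column 10.
Columns [9, 4, 2, 8, 3, 1, 7, 5, 10, 6], r−c [-8, -2, 1, -4, 2, 5, 0, 3, -1, 4], r+c [10, 6, 5, 12, 8, 7, 14, 13, 19, 16] are all distinct, so no two queens attack.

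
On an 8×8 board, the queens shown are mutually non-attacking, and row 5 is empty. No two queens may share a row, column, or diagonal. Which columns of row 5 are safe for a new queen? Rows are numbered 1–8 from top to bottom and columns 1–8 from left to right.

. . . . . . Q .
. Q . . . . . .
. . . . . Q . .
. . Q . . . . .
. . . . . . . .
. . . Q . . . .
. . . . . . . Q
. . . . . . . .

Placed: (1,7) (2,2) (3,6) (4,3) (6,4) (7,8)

columns 1

(1,7) attacks row 5 at column 7 and diagonals 3.
(2,2) attacks row 5 at column 2 and diagonals 5.
(3,6) attacks row 5 at column 6 and diagonals 4, 8.
(4,3) attacks row 5 at column 3 and diagonals 2, 4.
(6,4) attacks row 5 at column 4 and diagonals 3, 5.
(7,8) attacks row 5 at column 8 and diagonals 6.
Attacked columns: {2, 3, 4, 5, 6, 7, 8}. Safe: {1}.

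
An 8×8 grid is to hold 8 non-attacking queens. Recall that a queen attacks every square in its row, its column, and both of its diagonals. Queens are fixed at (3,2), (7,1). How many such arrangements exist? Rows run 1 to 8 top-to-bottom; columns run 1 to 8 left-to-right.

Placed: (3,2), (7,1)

Branch on row 1: col 3 → 1; col 5 → 0; col 6 → 1; col 8 → 0.
Sum: 1 + 0 + 1 + 0 = 2.

2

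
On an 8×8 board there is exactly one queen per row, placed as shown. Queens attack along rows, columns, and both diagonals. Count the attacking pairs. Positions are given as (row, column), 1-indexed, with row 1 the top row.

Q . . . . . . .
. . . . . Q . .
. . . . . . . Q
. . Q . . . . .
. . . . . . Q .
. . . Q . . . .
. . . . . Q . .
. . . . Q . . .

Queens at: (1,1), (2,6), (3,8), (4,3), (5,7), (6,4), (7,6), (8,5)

3

Same column: (2,6)–(7,6) (column 6).
Same diagonal: (4,3)–(7,6) (|4−7| = |3−6| = 3); (7,6)–(8,5) (|7−8| = |6−5| = 1).
Total attacking pairs: 3.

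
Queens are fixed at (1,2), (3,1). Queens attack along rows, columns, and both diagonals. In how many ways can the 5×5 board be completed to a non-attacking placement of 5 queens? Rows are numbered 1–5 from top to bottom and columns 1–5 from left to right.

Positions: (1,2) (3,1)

1

Branch on row 2: col 4 → 1; col 5 → 0.
Sum: 1 + 0 = 1.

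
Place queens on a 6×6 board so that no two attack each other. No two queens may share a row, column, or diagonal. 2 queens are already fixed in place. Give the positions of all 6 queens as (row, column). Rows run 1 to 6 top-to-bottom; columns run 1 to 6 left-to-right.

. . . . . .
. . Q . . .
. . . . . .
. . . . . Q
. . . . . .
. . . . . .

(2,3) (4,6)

(1,5) (2,3) (3,1) (4,6) (5,4) (6,2)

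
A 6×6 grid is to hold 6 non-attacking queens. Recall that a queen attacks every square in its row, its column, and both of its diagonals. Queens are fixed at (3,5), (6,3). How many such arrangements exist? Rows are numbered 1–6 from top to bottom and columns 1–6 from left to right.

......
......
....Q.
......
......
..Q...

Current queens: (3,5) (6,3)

Branch on row 1: col 1 → 0; col 2 → 0; col 4 → 1; col 6 → 0.
Sum: 0 + 0 + 1 + 0 = 1.

1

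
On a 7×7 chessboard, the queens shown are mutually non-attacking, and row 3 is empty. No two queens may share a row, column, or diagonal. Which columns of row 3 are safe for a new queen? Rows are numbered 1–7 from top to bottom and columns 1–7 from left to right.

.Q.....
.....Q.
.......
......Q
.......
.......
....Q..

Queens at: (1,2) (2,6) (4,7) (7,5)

columns 3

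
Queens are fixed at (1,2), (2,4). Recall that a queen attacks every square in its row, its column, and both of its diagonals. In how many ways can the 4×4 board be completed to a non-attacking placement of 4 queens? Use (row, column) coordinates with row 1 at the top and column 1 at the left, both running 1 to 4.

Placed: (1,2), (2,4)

1

Branch on row 3: col 1 → 1.
Sum: 1 = 1.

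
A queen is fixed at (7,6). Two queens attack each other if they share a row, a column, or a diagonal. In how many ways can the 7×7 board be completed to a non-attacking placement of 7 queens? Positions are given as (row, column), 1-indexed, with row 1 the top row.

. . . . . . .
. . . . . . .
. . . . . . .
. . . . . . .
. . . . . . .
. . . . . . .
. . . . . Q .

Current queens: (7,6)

7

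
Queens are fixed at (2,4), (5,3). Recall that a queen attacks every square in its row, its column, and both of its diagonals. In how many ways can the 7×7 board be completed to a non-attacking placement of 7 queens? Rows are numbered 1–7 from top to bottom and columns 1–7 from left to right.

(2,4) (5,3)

2

Branch on row 1: col 1 → 0; col 2 → 1; col 6 → 1.
Sum: 0 + 1 + 1 = 2.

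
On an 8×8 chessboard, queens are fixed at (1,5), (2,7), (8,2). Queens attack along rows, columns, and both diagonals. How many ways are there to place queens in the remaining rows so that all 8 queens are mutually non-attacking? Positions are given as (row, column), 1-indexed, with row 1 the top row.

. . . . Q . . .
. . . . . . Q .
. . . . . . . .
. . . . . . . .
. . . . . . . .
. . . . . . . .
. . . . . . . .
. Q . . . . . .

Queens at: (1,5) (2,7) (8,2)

2

Branch on row 3: col 1 → 1; col 4 → 1.
Sum: 1 + 1 = 2.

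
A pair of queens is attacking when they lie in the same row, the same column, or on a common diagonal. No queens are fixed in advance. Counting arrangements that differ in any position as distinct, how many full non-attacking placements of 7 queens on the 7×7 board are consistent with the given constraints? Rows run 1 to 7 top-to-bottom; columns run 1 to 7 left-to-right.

40

Branch on row 1: col 1 → 4; col 2 → 7; col 3 → 6; col 4 → 6; col 5 → 6; col 6 → 7; col 7 → 4.
Sum: 4 + 7 + 6 + 6 + 6 + 7 + 4 = 40.
(This is the classic 7-queens count.)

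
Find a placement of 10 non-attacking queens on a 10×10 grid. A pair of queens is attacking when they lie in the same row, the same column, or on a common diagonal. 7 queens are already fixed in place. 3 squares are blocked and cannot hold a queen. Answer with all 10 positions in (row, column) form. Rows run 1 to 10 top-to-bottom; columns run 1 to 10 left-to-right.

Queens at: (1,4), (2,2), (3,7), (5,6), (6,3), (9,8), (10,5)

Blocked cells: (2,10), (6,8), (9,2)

(1,4) (2,2) (3,7) (4,9) (5,6) (6,3) (7,1) (8,10) (9,8) (10,5)

Row 4: attacked by (1,4)→{1,4,7}; (2,2)→{2,4}; (3,7)→{6,7,8}; (5,6)→{5,6,7}; (6,3)→{1,3,5}; (9,8)→{3,8}; (10,5)→{5}. Safe: 9, 10. Place at column 9.
Row 7: attacked by (1,4)→{4,10}; (2,2)→{2,7}; (3,7)→{3,7}; (4,9)→{6,9}; (5,6)→{4,6,8}; (6,3)→{2,3,4}; (9,8)→{6,8,10}; (10,5)→{2,5,8}. Safe: 1. Place at column 1.
Row 8: attacked by (1,4)→{4}; (2,2)→{2,8}; (3,7)→{2,7}; (4,9)→{5,9}; (5,6)→{3,6,9}; (6,3)→{1,3,5}; (7,1)→{1,2}; (9,8)→{7,8,9}; (10,5)→{3,5,7}. Safe: 10. Place at column 10.
Columns [4, 2, 7, 9, 6, 3, 1, 10, 8, 5], r−c [-3, 0, -4, -5, -1, 3, 6, -2, 1, 5], r+c [5, 4, 10, 13, 11, 9, 8, 18, 17, 15] are all distinct, so no two queens attack.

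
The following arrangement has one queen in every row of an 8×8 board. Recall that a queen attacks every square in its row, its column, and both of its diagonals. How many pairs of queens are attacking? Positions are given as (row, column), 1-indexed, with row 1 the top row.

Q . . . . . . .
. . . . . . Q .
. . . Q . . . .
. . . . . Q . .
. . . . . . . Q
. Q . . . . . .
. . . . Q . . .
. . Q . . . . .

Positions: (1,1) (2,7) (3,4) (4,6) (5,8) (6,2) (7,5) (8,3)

0

All columns are distinct and no two queens satisfy |Δrow| = |Δcol|, so no pair attacks.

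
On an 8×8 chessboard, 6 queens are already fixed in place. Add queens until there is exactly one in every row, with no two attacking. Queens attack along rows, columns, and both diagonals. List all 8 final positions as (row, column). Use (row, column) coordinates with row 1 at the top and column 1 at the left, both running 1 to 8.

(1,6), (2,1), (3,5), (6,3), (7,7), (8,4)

(1,6) (2,1) (3,5) (4,2) (5,8) (6,3) (7,7) (8,4)

Row 4: attacked by (1,6)→{3,6}; (2,1)→{1,3}; (3,5)→{4,5,6}; (6,3)→{1,3,5}; (7,7)→{4,7}; (8,4)→{4,8}. Safe: 2. Place at column 2.
Row 5: attacked by (1,6)→{2,6}; (2,1)→{1,4}; (3,5)→{3,5,7}; (4,2)→{1,2,3}; (6,3)→{2,3,4}; (7,7)→{5,7}; (8,4)→{1,4,7}. Safe: 8. Place at column 8.
Columns [6, 1, 5, 2, 8, 3, 7, 4], r−c [-5, 1, -2, 2, -3, 3, 0, 4], r+c [7, 3, 8, 6, 13, 9, 14, 12] are all distinct, so no two queens attack.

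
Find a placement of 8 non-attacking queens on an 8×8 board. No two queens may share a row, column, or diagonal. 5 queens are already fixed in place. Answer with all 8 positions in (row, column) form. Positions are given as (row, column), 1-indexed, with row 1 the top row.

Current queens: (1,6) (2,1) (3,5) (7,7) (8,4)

Row 4: attacked by (1,6)→{3,6}; (2,1)→{1,3}; (3,5)→{4,5,6}; (7,7)→{4,7}; (8,4)→{4,8}. Safe: 2. Place at column 2.
Row 5: attacked by (1,6)→{2,6}; (2,1)→{1,4}; (3,5)→{3,5,7}; (4,2)→{1,2,3}; (7,7)→{5,7}; (8,4)→{1,4,7}. Safe: 8. Place at column 8.
Row 6: attacked by (1,6)→{1,6}; (2,1)→{1,5}; (3,5)→{2,5,8}; (4,2)→{2,4}; (5,8)→{7,8}; (7,7)→{6,7,8}; (8,4)→{2,4,6}. Safe: 3. Place at column 3.
Columns [6, 1, 5, 2, 8, 3, 7, 4], r−c [-5, 1, -2, 2, -3, 3, 0, 4], r+c [7, 3, 8, 6, 13, 9, 14, 12] are all distinct, so no two queens attack.

(1,6) (2,1) (3,5) (4,2) (5,8) (6,3) (7,7) (8,4)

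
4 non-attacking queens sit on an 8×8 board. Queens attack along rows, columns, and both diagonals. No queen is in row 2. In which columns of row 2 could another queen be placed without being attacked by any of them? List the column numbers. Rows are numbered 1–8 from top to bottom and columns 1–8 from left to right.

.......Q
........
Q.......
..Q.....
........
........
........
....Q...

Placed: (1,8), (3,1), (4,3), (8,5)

columns 4, 6

(1,8) attacks row 2 at column 8 and diagonals 7.
(3,1) attacks row 2 at column 1 and diagonals 2.
(4,3) attacks row 2 at column 3 and diagonals 1, 5.
(8,5) attacks row 2 at column 5.
Attacked columns: {1, 2, 3, 5, 7, 8}. Safe: {4, 6}.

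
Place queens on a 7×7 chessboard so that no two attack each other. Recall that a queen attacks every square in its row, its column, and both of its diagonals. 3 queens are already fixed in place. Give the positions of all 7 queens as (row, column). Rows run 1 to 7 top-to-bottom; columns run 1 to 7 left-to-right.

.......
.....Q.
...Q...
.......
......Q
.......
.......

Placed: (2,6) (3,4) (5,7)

(1,1) (2,6) (3,4) (4,2) (5,7) (6,5) (7,3)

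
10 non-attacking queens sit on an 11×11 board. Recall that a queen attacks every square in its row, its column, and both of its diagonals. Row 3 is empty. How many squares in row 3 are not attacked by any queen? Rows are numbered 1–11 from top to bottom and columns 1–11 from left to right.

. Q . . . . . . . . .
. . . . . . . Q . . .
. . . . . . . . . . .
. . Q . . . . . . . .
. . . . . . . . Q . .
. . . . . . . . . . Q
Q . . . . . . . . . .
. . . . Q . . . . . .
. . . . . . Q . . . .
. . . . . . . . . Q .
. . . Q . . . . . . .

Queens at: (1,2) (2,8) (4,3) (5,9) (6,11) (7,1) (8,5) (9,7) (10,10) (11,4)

1

(1,2) attacks row 3 at column 2 and diagonals 4.
(2,8) attacks row 3 at column 8 and diagonals 7, 9.
(4,3) attacks row 3 at column 3 and diagonals 2, 4.
(5,9) attacks row 3 at column 9 and diagonals 7, 11.
(6,11) attacks row 3 at column 11 and diagonals 8.
(7,1) attacks row 3 at column 1 and diagonals 5.
(8,5) attacks row 3 at column 5 and diagonals 10.
(9,7) attacks row 3 at column 7 and diagonals 1.
(10,10) attacks row 3 at column 10 and diagonals 3.
(11,4) attacks row 3 at column 4.
Attacked columns: {1, 2, 3, 4, 5, 7, 8, 9, 10, 11}. Safe: {6}.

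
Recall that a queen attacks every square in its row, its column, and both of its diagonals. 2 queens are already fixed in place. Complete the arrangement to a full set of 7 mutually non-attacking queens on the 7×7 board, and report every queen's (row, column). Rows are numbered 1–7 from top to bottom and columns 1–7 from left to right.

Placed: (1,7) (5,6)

Row 2: attacked by (1,7)→{6,7}; (5,6)→{3,6}. Safe: 1, 2, 4, 5. Place at column 5.
Row 3: attacked by (1,7)→{5,7}; (2,5)→{4,5,6}; (5,6)→{4,6}. Safe: 1, 2, 3. Place at column 3.
Row 4: attacked by (1,7)→{4,7}; (2,5)→{3,5,7}; (3,3)→{2,3,4}; (5,6)→{5,6,7}. Safe: 1. Place at column 1.
Row 6: attacked by (1,7)→{2,7}; (2,5)→{1,5}; (3,3)→{3,6}; (4,1)→{1,3}; (5,6)→{5,6,7}. Safe: 4. Place at column 4.
Row 7: attacked by (1,7)→{1,7}; (2,5)→{5}; (3,3)→{3,7}; (4,1)→{1,4}; (5,6)→{4,6}; (6,4)→{3,4,5}. Safe: 2. Place at column 2.
Columns [7, 5, 3, 1, 6, 4, 2], r−c [-6, -3, 0, 3, -1, 2, 5], r+c [8, 7, 6, 5, 11, 10, 9] are all distinct, so no two queens attack.

(1,7) (2,5) (3,3) (4,1) (5,6) (6,4) (7,2)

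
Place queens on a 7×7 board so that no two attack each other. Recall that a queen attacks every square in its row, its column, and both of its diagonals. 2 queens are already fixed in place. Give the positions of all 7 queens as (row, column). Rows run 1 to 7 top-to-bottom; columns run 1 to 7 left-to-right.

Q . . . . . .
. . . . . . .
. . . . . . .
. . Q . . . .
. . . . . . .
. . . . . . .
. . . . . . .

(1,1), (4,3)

Row 2: attacked by (1,1)→{1,2}; (4,3)→{1,3,5}. Safe: 4, 6, 7. Place at column 4.
Row 3: attacked by (1,1)→{1,3}; (2,4)→{3,4,5}; (4,3)→{2,3,4}. Safe: 6, 7. Place at column 7.
Row 5: attacked by (1,1)→{1,5}; (2,4)→{1,4,7}; (3,7)→{5,7}; (4,3)→{2,3,4}. Safe: 6. Place at column 6.
Row 6: attacked by (1,1)→{1,6}; (2,4)→{4}; (3,7)→{4,7}; (4,3)→{1,3,5}; (5,6)→{5,6,7}. Safe: 2. Place at column 2.
Row 7: attacked by (1,1)→{1,7}; (2,4)→{4}; (3,7)→{3,7}; (4,3)→{3,6}; (5,6)→{4,6}; (6,2)→{1,2,3}. Safe: 5. Place at column 5.
Columns [1, 4, 7, 3, 6, 2, 5], r−c [0, -2, -4, 1, -1, 4, 2], r+c [2, 6, 10, 7, 11, 8, 12] are all distinct, so no two queens attack.

(1,1) (2,4) (3,7) (4,3) (5,6) (6,2) (7,5)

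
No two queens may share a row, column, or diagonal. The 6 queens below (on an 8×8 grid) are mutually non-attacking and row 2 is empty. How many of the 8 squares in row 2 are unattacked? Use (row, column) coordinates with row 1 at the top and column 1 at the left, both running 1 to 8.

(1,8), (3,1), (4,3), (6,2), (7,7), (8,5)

1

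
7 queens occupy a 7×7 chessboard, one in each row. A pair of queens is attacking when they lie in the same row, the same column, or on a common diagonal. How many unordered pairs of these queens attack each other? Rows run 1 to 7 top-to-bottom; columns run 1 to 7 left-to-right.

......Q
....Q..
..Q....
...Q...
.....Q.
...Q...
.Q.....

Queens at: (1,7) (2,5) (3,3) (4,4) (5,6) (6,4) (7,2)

Same column: (4,4)–(6,4) (column 4).
Same diagonal: (1,7)–(4,4) (|1−4| = |7−4| = 3); (3,3)–(4,4) (|3−4| = |3−4| = 1).
Total attacking pairs: 3.

3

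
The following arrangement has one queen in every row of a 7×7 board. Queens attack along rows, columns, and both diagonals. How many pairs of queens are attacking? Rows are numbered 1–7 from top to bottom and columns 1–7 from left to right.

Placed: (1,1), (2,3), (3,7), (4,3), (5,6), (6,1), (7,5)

Same column: (1,1)–(6,1) (column 1); (2,3)–(4,3) (column 3).
Same diagonal: (2,3)–(5,6) (|2−5| = |3−6| = 3); (4,3)–(6,1) (|4−6| = |3−1| = 2).
Total attacking pairs: 4.

4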